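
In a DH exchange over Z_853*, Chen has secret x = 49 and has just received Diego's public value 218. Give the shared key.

Shared key K = 218^49 mod 853.
218^1 ≡ 218 (mod 853)
218^2 = (218^1)^2 ≡ 218^2 = 47524 ≡ 609 (mod 853)
218^4 = (218^2)^2 ≡ 609^2 = 370881 ≡ 679 (mod 853)
218^8 = (218^4)^2 ≡ 679^2 = 461041 ≡ 421 (mod 853)
218^16 = (218^8)^2 ≡ 421^2 = 177241 ≡ 670 (mod 853)
218^32 = (218^16)^2 ≡ 670^2 = 448900 ≡ 222 (mod 853)
218^49 = 218^32 · 218^16 · 218^1 ≡ 222 · 670 · 218 ≡ 231 (mod 853).

231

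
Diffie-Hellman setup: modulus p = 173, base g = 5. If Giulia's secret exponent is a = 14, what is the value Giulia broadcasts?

Public value = 5^14 mod 173.
5^1 ≡ 5 (mod 173)
5^2 = (5^1)^2 ≡ 5^2 = 25 ≡ 25 (mod 173)
5^4 = (5^2)^2 ≡ 25^2 = 625 ≡ 106 (mod 173)
5^8 = (5^4)^2 ≡ 106^2 = 11236 ≡ 164 (mod 173)
5^14 = 5^8 · 5^4 · 5^2 ≡ 164 · 106 · 25 ≡ 24 (mod 173).

24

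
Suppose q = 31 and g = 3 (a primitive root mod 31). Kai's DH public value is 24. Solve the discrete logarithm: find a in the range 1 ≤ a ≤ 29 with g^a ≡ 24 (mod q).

13

Try successive powers of 3 modulo 31:
3^1 ≡ 3
3^2 ≡ 9
3^3 ≡ 27
3^4 ≡ 19
3^5 ≡ 26
3^6 ≡ 16
3^7 ≡ 17
3^8 ≡ 20
3^9 ≡ 29
3^10 ≡ 25
3^11 ≡ 13
3^12 ≡ 8
3^13 ≡ 24
Found: a = 13.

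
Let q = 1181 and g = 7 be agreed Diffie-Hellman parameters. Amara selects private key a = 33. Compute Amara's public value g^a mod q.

Public value = 7^33 mod 1181.
7^1 ≡ 7 (mod 1181)
7^2 = (7^1)^2 ≡ 7^2 = 49 ≡ 49 (mod 1181)
7^4 = (7^2)^2 ≡ 49^2 = 2401 ≡ 39 (mod 1181)
7^8 = (7^4)^2 ≡ 39^2 = 1521 ≡ 340 (mod 1181)
7^16 = (7^8)^2 ≡ 340^2 = 115600 ≡ 1043 (mod 1181)
7^32 = (7^16)^2 ≡ 1043^2 = 1087849 ≡ 148 (mod 1181)
7^33 = 7^32 · 7^1 ≡ 148 · 7 ≡ 1036 (mod 1181).

1036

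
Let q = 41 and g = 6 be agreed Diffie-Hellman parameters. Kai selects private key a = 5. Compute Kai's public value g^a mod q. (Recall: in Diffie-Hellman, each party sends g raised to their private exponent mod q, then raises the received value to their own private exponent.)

27

Public value = 6^5 mod 41.
6^1 ≡ 6 (mod 41)
6^2 = (6^1)^2 ≡ 6^2 = 36 ≡ 36 (mod 41)
6^4 = (6^2)^2 ≡ 36^2 = 1296 ≡ 25 (mod 41)
6^5 = 6^4 · 6^1 ≡ 25 · 6 ≡ 27 (mod 41).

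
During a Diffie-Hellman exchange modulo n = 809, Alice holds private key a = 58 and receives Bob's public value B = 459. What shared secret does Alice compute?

Shared key K = 459^58 mod 809.
459^1 ≡ 459 (mod 809)
459^2 = (459^1)^2 ≡ 459^2 = 210681 ≡ 341 (mod 809)
459^4 = (459^2)^2 ≡ 341^2 = 116281 ≡ 594 (mod 809)
459^8 = (459^4)^2 ≡ 594^2 = 352836 ≡ 112 (mod 809)
459^16 = (459^8)^2 ≡ 112^2 = 12544 ≡ 409 (mod 809)
459^32 = (459^16)^2 ≡ 409^2 = 167281 ≡ 627 (mod 809)
459^58 = 459^32 · 459^16 · 459^8 · 459^2 ≡ 627 · 409 · 112 · 341 ≡ 737 (mod 809).

737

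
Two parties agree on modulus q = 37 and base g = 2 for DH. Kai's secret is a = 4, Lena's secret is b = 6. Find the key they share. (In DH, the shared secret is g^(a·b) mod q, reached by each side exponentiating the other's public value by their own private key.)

Lena sends B = g^b mod q = 2^6 mod 37.
2^1 ≡ 2 (mod 37)
2^2 = (2^1)^2 ≡ 2^2 = 4 ≡ 4 (mod 37)
2^4 = (2^2)^2 ≡ 4^2 = 16 ≡ 16 (mod 37)
2^6 = 2^4 · 2^2 ≡ 16 · 4 ≡ 27 (mod 37).
So B = 27. Kai then computes K = B^a mod q = 27^4 mod 37.
27^1 ≡ 27 (mod 37)
27^2 = (27^1)^2 ≡ 27^2 = 729 ≡ 26 (mod 37)
27^4 = (27^2)^2 ≡ 26^2 = 676 ≡ 10 (mod 37)

10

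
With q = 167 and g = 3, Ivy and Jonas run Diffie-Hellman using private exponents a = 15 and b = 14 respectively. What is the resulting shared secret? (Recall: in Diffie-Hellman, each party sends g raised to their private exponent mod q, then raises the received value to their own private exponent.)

57

Ivy sends A = g^a mod q = 3^15 mod 167.
3^1 ≡ 3 (mod 167)
3^2 = (3^1)^2 ≡ 3^2 = 9 ≡ 9 (mod 167)
3^4 = (3^2)^2 ≡ 9^2 = 81 ≡ 81 (mod 167)
3^8 = (3^4)^2 ≡ 81^2 = 6561 ≡ 48 (mod 167)
3^15 = 3^8 · 3^4 · 3^2 · 3^1 ≡ 48 · 81 · 9 · 3 ≡ 100 (mod 167).
So A = 100. Jonas then computes K = A^b mod q = 100^14 mod 167.
100^1 ≡ 100 (mod 167)
100^2 = (100^1)^2 ≡ 100^2 = 10000 ≡ 147 (mod 167)
100^4 = (100^2)^2 ≡ 147^2 = 21609 ≡ 66 (mod 167)
100^8 = (100^4)^2 ≡ 66^2 = 4356 ≡ 14 (mod 167)
100^14 = 100^8 · 100^4 · 100^2 ≡ 14 · 66 · 147 ≡ 57 (mod 167).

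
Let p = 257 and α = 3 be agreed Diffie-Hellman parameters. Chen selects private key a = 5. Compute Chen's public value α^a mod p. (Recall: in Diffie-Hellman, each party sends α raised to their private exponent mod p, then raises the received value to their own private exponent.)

Public value = 3^5 mod 257.
3^1 ≡ 3 (mod 257)
3^2 = (3^1)^2 ≡ 3^2 = 9 ≡ 9 (mod 257)
3^4 = (3^2)^2 ≡ 9^2 = 81 ≡ 81 (mod 257)
3^5 = 3^4 · 3^1 ≡ 81 · 3 ≡ 243 (mod 257).

243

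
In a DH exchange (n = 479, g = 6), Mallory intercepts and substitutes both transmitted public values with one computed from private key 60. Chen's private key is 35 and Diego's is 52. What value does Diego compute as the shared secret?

Diego receives Mallory's public value M = 6^60 mod 479 instead of the honest one.
6^1 ≡ 6 (mod 479)
6^2 = (6^1)^2 ≡ 6^2 = 36 ≡ 36 (mod 479)
6^4 = (6^2)^2 ≡ 36^2 = 1296 ≡ 338 (mod 479)
6^8 = (6^4)^2 ≡ 338^2 = 114244 ≡ 242 (mod 479)
6^16 = (6^8)^2 ≡ 242^2 = 58564 ≡ 126 (mod 479)
6^32 = (6^16)^2 ≡ 126^2 = 15876 ≡ 69 (mod 479)
6^60 = 6^32 · 6^16 · 6^8 · 6^4 ≡ 69 · 126 · 242 · 338 ≡ 7 (mod 479).
So M = 7. Diego computes K = M^52 mod 479.
7^1 ≡ 7 (mod 479)
7^2 = (7^1)^2 ≡ 7^2 = 49 ≡ 49 (mod 479)
7^4 = (7^2)^2 ≡ 49^2 = 2401 ≡ 6 (mod 479)
7^8 = (7^4)^2 ≡ 6^2 = 36 ≡ 36 (mod 479)
7^16 = (7^8)^2 ≡ 36^2 = 1296 ≡ 338 (mod 479)
7^32 = (7^16)^2 ≡ 338^2 = 114244 ≡ 242 (mod 479)
7^52 = 7^32 · 7^16 · 7^4 ≡ 242 · 338 · 6 ≡ 280 (mod 479).

280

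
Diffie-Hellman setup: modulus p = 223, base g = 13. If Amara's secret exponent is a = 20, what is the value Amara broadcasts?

16

Public value = 13^20 (mod 223).
13^1 ≡ 13 (mod 223)
13^2 = (13^1)^2 ≡ 13^2 = 169 ≡ 169 (mod 223)
13^4 = (13^2)^2 ≡ 169^2 = 28561 ≡ 17 (mod 223)
13^8 = (13^4)^2 ≡ 17^2 = 289 ≡ 66 (mod 223)
13^16 = (13^8)^2 ≡ 66^2 = 4356 ≡ 119 (mod 223)
13^20 = 13^16 · 13^4 ≡ 119 · 17 ≡ 16 (mod 223).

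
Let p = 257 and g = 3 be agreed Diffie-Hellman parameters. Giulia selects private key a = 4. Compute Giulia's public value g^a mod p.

81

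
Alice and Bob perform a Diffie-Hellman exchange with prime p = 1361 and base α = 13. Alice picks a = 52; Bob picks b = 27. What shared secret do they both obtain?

888

Alice sends A = α^a mod p = 13^52 mod 1361.
13^1 ≡ 13 (mod 1361)
13^2 = (13^1)^2 ≡ 13^2 = 169 ≡ 169 (mod 1361)
13^4 = (13^2)^2 ≡ 169^2 = 28561 ≡ 1341 (mod 1361)
13^8 = (13^4)^2 ≡ 1341^2 = 1798281 ≡ 400 (mod 1361)
13^16 = (13^8)^2 ≡ 400^2 = 160000 ≡ 763 (mod 1361)
13^32 = (13^16)^2 ≡ 763^2 = 582169 ≡ 1022 (mod 1361)
13^52 = 13^32 · 13^16 · 13^4 ≡ 1022 · 763 · 1341 ≡ 1340 (mod 1361).
So A = 1340. Bob then computes K = A^b mod p = 1340^27 mod 1361.
1340^1 ≡ 1340 (mod 1361)
1340^2 = (1340^1)^2 ≡ 1340^2 = 1795600 ≡ 441 (mod 1361)
1340^4 = (1340^2)^2 ≡ 441^2 = 194481 ≡ 1219 (mod 1361)
1340^8 = (1340^4)^2 ≡ 1219^2 = 1485961 ≡ 1110 (mod 1361)
1340^16 = (1340^8)^2 ≡ 1110^2 = 1232100 ≡ 395 (mod 1361)
1340^27 = 1340^16 · 1340^8 · 1340^2 · 1340^1 ≡ 395 · 1110 · 441 · 1340 ≡ 888 (mod 1361).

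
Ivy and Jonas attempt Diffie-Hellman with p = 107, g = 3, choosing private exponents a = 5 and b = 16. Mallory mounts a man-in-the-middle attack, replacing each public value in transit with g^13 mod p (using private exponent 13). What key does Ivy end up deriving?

79

Ivy receives Mallory's public value M = 3^13 mod 107 instead of the honest one.
3^1 ≡ 3 (mod 107)
3^2 = (3^1)^2 ≡ 3^2 = 9 ≡ 9 (mod 107)
3^4 = (3^2)^2 ≡ 9^2 = 81 ≡ 81 (mod 107)
3^8 = (3^4)^2 ≡ 81^2 = 6561 ≡ 34 (mod 107)
3^13 = 3^8 · 3^4 · 3^1 ≡ 34 · 81 · 3 ≡ 23 (mod 107).
So M = 23. Ivy computes K = M^5 mod 107.
23^1 ≡ 23 (mod 107)
23^2 = (23^1)^2 ≡ 23^2 = 529 ≡ 101 (mod 107)
23^4 = (23^2)^2 ≡ 101^2 = 10201 ≡ 36 (mod 107)
23^5 = 23^4 · 23^1 ≡ 36 · 23 ≡ 79 (mod 107).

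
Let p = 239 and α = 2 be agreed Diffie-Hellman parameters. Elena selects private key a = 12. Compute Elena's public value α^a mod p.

Public value = 2^12 mod 239.
2^1 ≡ 2 (mod 239)
2^2 = (2^1)^2 ≡ 2^2 = 4 ≡ 4 (mod 239)
2^4 = (2^2)^2 ≡ 4^2 = 16 ≡ 16 (mod 239)
2^8 = (2^4)^2 ≡ 16^2 = 256 ≡ 17 (mod 239)
2^12 = 2^8 · 2^4 ≡ 17 · 16 ≡ 33 (mod 239).

33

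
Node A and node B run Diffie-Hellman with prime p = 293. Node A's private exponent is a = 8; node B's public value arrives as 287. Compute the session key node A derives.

Shared key K = 287^8 mod 293.
287^1 ≡ 287 (mod 293)
287^2 = (287^1)^2 ≡ 287^2 = 82369 ≡ 36 (mod 293)
287^4 = (287^2)^2 ≡ 36^2 = 1296 ≡ 124 (mod 293)
287^8 = (287^4)^2 ≡ 124^2 = 15376 ≡ 140 (mod 293)

140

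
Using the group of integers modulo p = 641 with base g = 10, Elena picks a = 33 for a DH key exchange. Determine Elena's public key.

10

Public value = 10^33 mod 641.
10^1 ≡ 10 (mod 641)
10^2 = (10^1)^2 ≡ 10^2 = 100 ≡ 100 (mod 641)
10^4 = (10^2)^2 ≡ 100^2 = 10000 ≡ 385 (mod 641)
10^8 = (10^4)^2 ≡ 385^2 = 148225 ≡ 154 (mod 641)
10^16 = (10^8)^2 ≡ 154^2 = 23716 ≡ 640 (mod 641)
10^32 = (10^16)^2 ≡ 640^2 = 409600 ≡ 1 (mod 641)
10^33 = 10^32 · 10^1 ≡ 1 · 10 ≡ 10 (mod 641).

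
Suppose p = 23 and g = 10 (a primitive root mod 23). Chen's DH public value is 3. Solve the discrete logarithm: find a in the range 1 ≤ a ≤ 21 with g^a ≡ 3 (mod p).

20

Try successive powers of 10 modulo 23:
10^1 ≡ 10
10^2 ≡ 8
10^3 ≡ 11
10^4 ≡ 18
10^5 ≡ 19
10^6 ≡ 6
10^7 ≡ 14
10^8 ≡ 2
10^9 ≡ 20
10^10 ≡ 16
10^11 ≡ 22
10^12 ≡ 13
10^13 ≡ 15
10^14 ≡ 12
10^15 ≡ 5
10^16 ≡ 4
10^17 ≡ 17
10^18 ≡ 9
10^19 ≡ 21
10^20 ≡ 3
Found: a = 20.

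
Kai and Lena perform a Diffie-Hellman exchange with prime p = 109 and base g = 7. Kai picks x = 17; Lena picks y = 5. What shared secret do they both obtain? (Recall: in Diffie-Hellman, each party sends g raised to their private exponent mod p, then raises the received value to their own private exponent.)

3

Lena sends B = g^y mod p = 7^5 mod 109.
7^1 ≡ 7 (mod 109)
7^2 = (7^1)^2 ≡ 7^2 = 49 ≡ 49 (mod 109)
7^4 = (7^2)^2 ≡ 49^2 = 2401 ≡ 3 (mod 109)
7^5 = 7^4 · 7^1 ≡ 3 · 7 ≡ 21 (mod 109).
So B = 21. Kai then computes K = B^x mod p = 21^17 mod 109.
21^1 ≡ 21 (mod 109)
21^2 = (21^1)^2 ≡ 21^2 = 441 ≡ 5 (mod 109)
21^4 = (21^2)^2 ≡ 5^2 = 25 ≡ 25 (mod 109)
21^8 = (21^4)^2 ≡ 25^2 = 625 ≡ 80 (mod 109)
21^16 = (21^8)^2 ≡ 80^2 = 6400 ≡ 78 (mod 109)
21^17 = 21^16 · 21^1 ≡ 78 · 21 ≡ 3 (mod 109).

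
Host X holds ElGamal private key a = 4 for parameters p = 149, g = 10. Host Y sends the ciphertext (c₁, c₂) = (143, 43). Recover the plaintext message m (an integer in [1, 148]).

105

Shared mask s = c₁^a mod p = 143^4 mod 149.
143^1 ≡ 143 (mod 149)
143^2 = (143^1)^2 ≡ 143^2 = 20449 ≡ 36 (mod 149)
143^4 = (143^2)^2 ≡ 36^2 = 1296 ≡ 104 (mod 149)
So s = 104; s⁻¹ ≡ 96 (mod 149).
m = c₂ · s⁻¹ mod 149 = 43 · 96 mod 149 = 105.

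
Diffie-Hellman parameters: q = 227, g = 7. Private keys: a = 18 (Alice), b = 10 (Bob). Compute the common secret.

Bob sends B = g^b mod q = 7^10 mod 227.
7^1 ≡ 7 (mod 227)
7^2 = (7^1)^2 ≡ 7^2 = 49 ≡ 49 (mod 227)
7^4 = (7^2)^2 ≡ 49^2 = 2401 ≡ 131 (mod 227)
7^8 = (7^4)^2 ≡ 131^2 = 17161 ≡ 136 (mod 227)
7^10 = 7^8 · 7^2 ≡ 136 · 49 ≡ 81 (mod 227).
So B = 81. Alice then computes K = B^a mod q = 81^18 mod 227.
81^1 ≡ 81 (mod 227)
81^2 = (81^1)^2 ≡ 81^2 = 6561 ≡ 205 (mod 227)
81^4 = (81^2)^2 ≡ 205^2 = 42025 ≡ 30 (mod 227)
81^8 = (81^4)^2 ≡ 30^2 = 900 ≡ 219 (mod 227)
81^16 = (81^8)^2 ≡ 219^2 = 47961 ≡ 64 (mod 227)
81^18 = 81^16 · 81^2 ≡ 64 · 205 ≡ 181 (mod 227).

181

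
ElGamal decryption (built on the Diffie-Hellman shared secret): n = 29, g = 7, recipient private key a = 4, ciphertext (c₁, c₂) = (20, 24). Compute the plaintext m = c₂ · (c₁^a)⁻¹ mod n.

20

Shared mask s = c₁^a mod n = 20^4 mod 29.
20^1 ≡ 20 (mod 29)
20^2 = (20^1)^2 ≡ 20^2 = 400 ≡ 23 (mod 29)
20^4 = (20^2)^2 ≡ 23^2 = 529 ≡ 7 (mod 29)
So s = 7; s⁻¹ ≡ 25 (mod 29).
m = c₂ · s⁻¹ mod 29 = 24 · 25 mod 29 = 20.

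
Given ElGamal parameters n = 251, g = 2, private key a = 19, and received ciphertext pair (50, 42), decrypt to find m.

83

Shared mask s = c₁^a mod n = 50^19 mod 251.
50^1 ≡ 50 (mod 251)
50^2 = (50^1)^2 ≡ 50^2 = 2500 ≡ 241 (mod 251)
50^4 = (50^2)^2 ≡ 241^2 = 58081 ≡ 100 (mod 251)
50^8 = (50^4)^2 ≡ 100^2 = 10000 ≡ 211 (mod 251)
50^16 = (50^8)^2 ≡ 211^2 = 44521 ≡ 94 (mod 251)
50^19 = 50^16 · 50^2 · 50^1 ≡ 94 · 241 · 50 ≡ 188 (mod 251).
So s = 188; s⁻¹ ≡ 247 (mod 251).
m = c₂ · s⁻¹ mod 251 = 42 · 247 mod 251 = 83.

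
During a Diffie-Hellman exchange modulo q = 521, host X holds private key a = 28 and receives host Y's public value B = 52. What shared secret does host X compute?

Shared key K = 52^28 mod 521.
52^1 ≡ 52 (mod 521)
52^2 = (52^1)^2 ≡ 52^2 = 2704 ≡ 99 (mod 521)
52^4 = (52^2)^2 ≡ 99^2 = 9801 ≡ 423 (mod 521)
52^8 = (52^4)^2 ≡ 423^2 = 178929 ≡ 226 (mod 521)
52^16 = (52^8)^2 ≡ 226^2 = 51076 ≡ 18 (mod 521)
52^28 = 52^16 · 52^8 · 52^4 ≡ 18 · 226 · 423 ≡ 422 (mod 521).

422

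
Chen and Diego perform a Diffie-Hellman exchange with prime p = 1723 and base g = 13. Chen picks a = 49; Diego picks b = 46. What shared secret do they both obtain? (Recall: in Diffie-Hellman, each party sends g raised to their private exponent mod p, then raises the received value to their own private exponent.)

Chen sends A = g^a mod p = 13^49 mod 1723.
13^1 ≡ 13 (mod 1723)
13^2 = (13^1)^2 ≡ 13^2 = 169 ≡ 169 (mod 1723)
13^4 = (13^2)^2 ≡ 169^2 = 28561 ≡ 993 (mod 1723)
13^8 = (13^4)^2 ≡ 993^2 = 986049 ≡ 493 (mod 1723)
13^16 = (13^8)^2 ≡ 493^2 = 243049 ≡ 106 (mod 1723)
13^32 = (13^16)^2 ≡ 106^2 = 11236 ≡ 898 (mod 1723)
13^49 = 13^32 · 13^16 · 13^1 ≡ 898 · 106 · 13 ≡ 330 (mod 1723).
So A = 330. Diego then computes K = A^b mod p = 330^46 mod 1723.
330^1 ≡ 330 (mod 1723)
330^2 = (330^1)^2 ≡ 330^2 = 108900 ≡ 351 (mod 1723)
330^4 = (330^2)^2 ≡ 351^2 = 123201 ≡ 868 (mod 1723)
330^8 = (330^4)^2 ≡ 868^2 = 753424 ≡ 473 (mod 1723)
330^16 = (330^8)^2 ≡ 473^2 = 223729 ≡ 1462 (mod 1723)
330^32 = (330^16)^2 ≡ 1462^2 = 2137444 ≡ 924 (mod 1723)
330^46 = 330^32 · 330^8 · 330^4 · 330^2 ≡ 924 · 473 · 868 · 351 ≡ 1301 (mod 1723).

1301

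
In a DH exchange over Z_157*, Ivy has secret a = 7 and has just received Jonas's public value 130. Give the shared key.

Shared key K = 130^7 mod 157.
130^1 ≡ 130 (mod 157)
130^2 = (130^1)^2 ≡ 130^2 = 16900 ≡ 101 (mod 157)
130^4 = (130^2)^2 ≡ 101^2 = 10201 ≡ 153 (mod 157)
130^7 = 130^4 · 130^2 · 130^1 ≡ 153 · 101 · 130 ≡ 75 (mod 157).

75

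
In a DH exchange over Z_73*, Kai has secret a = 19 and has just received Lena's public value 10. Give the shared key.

Shared key K = 10^19 mod 73.
10^1 ≡ 10 (mod 73)
10^2 = (10^1)^2 ≡ 10^2 = 100 ≡ 27 (mod 73)
10^4 = (10^2)^2 ≡ 27^2 = 729 ≡ 72 (mod 73)
10^8 = (10^4)^2 ≡ 72^2 = 5184 ≡ 1 (mod 73)
10^16 = (10^8)^2 ≡ 1^2 = 1 ≡ 1 (mod 73)
10^19 = 10^16 · 10^2 · 10^1 ≡ 1 · 27 · 10 ≡ 51 (mod 73).

51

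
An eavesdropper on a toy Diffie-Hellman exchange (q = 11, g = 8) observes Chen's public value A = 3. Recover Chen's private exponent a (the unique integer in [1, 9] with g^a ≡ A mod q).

Try successive powers of 8 modulo 11:
8^1 ≡ 8
8^2 ≡ 9
8^3 ≡ 6
8^4 ≡ 4
8^5 ≡ 10
8^6 ≡ 3
Found: a = 6.

6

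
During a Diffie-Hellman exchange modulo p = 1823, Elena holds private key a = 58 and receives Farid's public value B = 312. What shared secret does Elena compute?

Shared key K = 312^58 mod 1823.
312^1 ≡ 312 (mod 1823)
312^2 = (312^1)^2 ≡ 312^2 = 97344 ≡ 725 (mod 1823)
312^4 = (312^2)^2 ≡ 725^2 = 525625 ≡ 601 (mod 1823)
312^8 = (312^4)^2 ≡ 601^2 = 361201 ≡ 247 (mod 1823)
312^16 = (312^8)^2 ≡ 247^2 = 61009 ≡ 850 (mod 1823)
312^32 = (312^16)^2 ≡ 850^2 = 722500 ≡ 592 (mod 1823)
312^58 = 312^32 · 312^16 · 312^8 · 312^2 ≡ 592 · 850 · 247 · 725 ≡ 16 (mod 1823).

16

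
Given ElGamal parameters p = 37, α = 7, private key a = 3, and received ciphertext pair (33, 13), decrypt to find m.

Shared mask s = c₁^a mod p = 33^3 mod 37.
33^1 ≡ 33 (mod 37)
33^2 = (33^1)^2 ≡ 33^2 = 1089 ≡ 16 (mod 37)
33^3 = 33^2 · 33^1 ≡ 16 · 33 ≡ 10 (mod 37).
So s = 10; s⁻¹ ≡ 26 (mod 37).
m = c₂ · s⁻¹ mod 37 = 13 · 26 mod 37 = 5.

5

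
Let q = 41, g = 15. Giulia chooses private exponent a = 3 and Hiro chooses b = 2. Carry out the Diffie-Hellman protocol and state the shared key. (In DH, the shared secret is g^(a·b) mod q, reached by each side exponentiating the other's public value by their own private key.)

Giulia sends A = g^a mod q = 15^3 mod 41.
15^1 ≡ 15 (mod 41)
15^2 = (15^1)^2 ≡ 15^2 = 225 ≡ 20 (mod 41)
15^3 = 15^2 · 15^1 ≡ 20 · 15 ≡ 13 (mod 41).
So A = 13. Hiro then computes K = A^b mod q = 13^2 mod 41.
13^1 ≡ 13 (mod 41)
13^2 = (13^1)^2 ≡ 13^2 = 169 ≡ 5 (mod 41)

5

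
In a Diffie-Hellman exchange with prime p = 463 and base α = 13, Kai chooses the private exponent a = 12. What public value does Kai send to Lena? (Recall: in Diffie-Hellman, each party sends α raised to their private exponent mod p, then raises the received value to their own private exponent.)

230

Public value = 13^12 mod 463.
13^1 ≡ 13 (mod 463)
13^2 = (13^1)^2 ≡ 13^2 = 169 ≡ 169 (mod 463)
13^4 = (13^2)^2 ≡ 169^2 = 28561 ≡ 318 (mod 463)
13^8 = (13^4)^2 ≡ 318^2 = 101124 ≡ 190 (mod 463)
13^12 = 13^8 · 13^4 ≡ 190 · 318 ≡ 230 (mod 463).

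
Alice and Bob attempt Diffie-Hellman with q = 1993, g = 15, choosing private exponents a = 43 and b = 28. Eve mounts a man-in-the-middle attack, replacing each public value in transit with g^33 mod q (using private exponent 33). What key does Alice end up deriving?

Alice receives Eve's public value M = 15^33 mod 1993 instead of the honest one.
15^1 ≡ 15 (mod 1993)
15^2 = (15^1)^2 ≡ 15^2 = 225 ≡ 225 (mod 1993)
15^4 = (15^2)^2 ≡ 225^2 = 50625 ≡ 800 (mod 1993)
15^8 = (15^4)^2 ≡ 800^2 = 640000 ≡ 247 (mod 1993)
15^16 = (15^8)^2 ≡ 247^2 = 61009 ≡ 1219 (mod 1993)
15^32 = (15^16)^2 ≡ 1219^2 = 1485961 ≡ 1176 (mod 1993)
15^33 = 15^32 · 15^1 ≡ 1176 · 15 ≡ 1696 (mod 1993).
So M = 1696. Alice computes K = M^43 mod 1993.
1696^1 ≡ 1696 (mod 1993)
1696^2 = (1696^1)^2 ≡ 1696^2 = 2876416 ≡ 517 (mod 1993)
1696^4 = (1696^2)^2 ≡ 517^2 = 267289 ≡ 227 (mod 1993)
1696^8 = (1696^4)^2 ≡ 227^2 = 51529 ≡ 1704 (mod 1993)
1696^16 = (1696^8)^2 ≡ 1704^2 = 2903616 ≡ 1808 (mod 1993)
1696^32 = (1696^16)^2 ≡ 1808^2 = 3268864 ≡ 344 (mod 1993)
1696^43 = 1696^32 · 1696^8 · 1696^2 · 1696^1 ≡ 344 · 1704 · 517 · 1696 ≡ 1331 (mod 1993).

1331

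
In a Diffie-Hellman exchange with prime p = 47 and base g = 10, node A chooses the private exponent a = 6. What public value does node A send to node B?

Public value = 10^6 mod 47.
10^1 ≡ 10 (mod 47)
10^2 = (10^1)^2 ≡ 10^2 = 100 ≡ 6 (mod 47)
10^4 = (10^2)^2 ≡ 6^2 = 36 ≡ 36 (mod 47)
10^6 = 10^4 · 10^2 ≡ 36 · 6 ≡ 28 (mod 47).

28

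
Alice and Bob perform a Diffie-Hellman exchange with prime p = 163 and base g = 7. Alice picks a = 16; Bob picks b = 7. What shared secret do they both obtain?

56

Bob sends B = g^b mod p = 7^7 mod 163.
7^1 ≡ 7 (mod 163)
7^2 = (7^1)^2 ≡ 7^2 = 49 ≡ 49 (mod 163)
7^4 = (7^2)^2 ≡ 49^2 = 2401 ≡ 119 (mod 163)
7^7 = 7^4 · 7^2 · 7^1 ≡ 119 · 49 · 7 ≡ 67 (mod 163).
So B = 67. Alice then computes K = B^a mod p = 67^16 mod 163.
67^1 ≡ 67 (mod 163)
67^2 = (67^1)^2 ≡ 67^2 = 4489 ≡ 88 (mod 163)
67^4 = (67^2)^2 ≡ 88^2 = 7744 ≡ 83 (mod 163)
67^8 = (67^4)^2 ≡ 83^2 = 6889 ≡ 43 (mod 163)
67^16 = (67^8)^2 ≡ 43^2 = 1849 ≡ 56 (mod 163)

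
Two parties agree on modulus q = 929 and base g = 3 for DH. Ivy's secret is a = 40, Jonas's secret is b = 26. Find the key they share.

857

Jonas sends B = g^b mod q = 3^26 mod 929.
3^1 ≡ 3 (mod 929)
3^2 = (3^1)^2 ≡ 3^2 = 9 ≡ 9 (mod 929)
3^4 = (3^2)^2 ≡ 9^2 = 81 ≡ 81 (mod 929)
3^8 = (3^4)^2 ≡ 81^2 = 6561 ≡ 58 (mod 929)
3^16 = (3^8)^2 ≡ 58^2 = 3364 ≡ 577 (mod 929)
3^26 = 3^16 · 3^8 · 3^2 ≡ 577 · 58 · 9 ≡ 198 (mod 929).
So B = 198. Ivy then computes K = B^a mod q = 198^40 mod 929.
198^1 ≡ 198 (mod 929)
198^2 = (198^1)^2 ≡ 198^2 = 39204 ≡ 186 (mod 929)
198^4 = (198^2)^2 ≡ 186^2 = 34596 ≡ 223 (mod 929)
198^8 = (198^4)^2 ≡ 223^2 = 49729 ≡ 492 (mod 929)
198^16 = (198^8)^2 ≡ 492^2 = 242064 ≡ 524 (mod 929)
198^32 = (198^16)^2 ≡ 524^2 = 274576 ≡ 521 (mod 929)
198^40 = 198^32 · 198^8 ≡ 521 · 492 ≡ 857 (mod 929).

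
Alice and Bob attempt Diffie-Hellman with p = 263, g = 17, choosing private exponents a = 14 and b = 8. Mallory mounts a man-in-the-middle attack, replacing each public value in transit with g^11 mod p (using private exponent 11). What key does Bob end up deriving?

Bob receives Mallory's public value M = 17^11 mod 263 instead of the honest one.
17^1 ≡ 17 (mod 263)
17^2 = (17^1)^2 ≡ 17^2 = 289 ≡ 26 (mod 263)
17^4 = (17^2)^2 ≡ 26^2 = 676 ≡ 150 (mod 263)
17^8 = (17^4)^2 ≡ 150^2 = 22500 ≡ 145 (mod 263)
17^11 = 17^8 · 17^2 · 17^1 ≡ 145 · 26 · 17 ≡ 181 (mod 263).
So M = 181. Bob computes K = M^8 mod 263.
181^1 ≡ 181 (mod 263)
181^2 = (181^1)^2 ≡ 181^2 = 32761 ≡ 149 (mod 263)
181^4 = (181^2)^2 ≡ 149^2 = 22201 ≡ 109 (mod 263)
181^8 = (181^4)^2 ≡ 109^2 = 11881 ≡ 46 (mod 263)

46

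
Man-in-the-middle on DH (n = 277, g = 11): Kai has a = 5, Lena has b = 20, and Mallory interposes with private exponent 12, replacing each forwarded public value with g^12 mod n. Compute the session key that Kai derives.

164

Kai receives Mallory's public value M = 11^12 mod 277 instead of the honest one.
11^1 ≡ 11 (mod 277)
11^2 = (11^1)^2 ≡ 11^2 = 121 ≡ 121 (mod 277)
11^4 = (11^2)^2 ≡ 121^2 = 14641 ≡ 237 (mod 277)
11^8 = (11^4)^2 ≡ 237^2 = 56169 ≡ 215 (mod 277)
11^12 = 11^8 · 11^4 ≡ 215 · 237 ≡ 264 (mod 277).
So M = 264. Kai computes K = M^5 mod 277.
264^1 ≡ 264 (mod 277)
264^2 = (264^1)^2 ≡ 264^2 = 69696 ≡ 169 (mod 277)
264^4 = (264^2)^2 ≡ 169^2 = 28561 ≡ 30 (mod 277)
264^5 = 264^4 · 264^1 ≡ 30 · 264 ≡ 164 (mod 277).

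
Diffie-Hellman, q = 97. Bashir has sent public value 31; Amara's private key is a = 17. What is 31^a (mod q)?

Shared key K = 31^17 mod 97.
31^1 ≡ 31 (mod 97)
31^2 = (31^1)^2 ≡ 31^2 = 961 ≡ 88 (mod 97)
31^4 = (31^2)^2 ≡ 88^2 = 7744 ≡ 81 (mod 97)
31^8 = (31^4)^2 ≡ 81^2 = 6561 ≡ 62 (mod 97)
31^16 = (31^8)^2 ≡ 62^2 = 3844 ≡ 61 (mod 97)
31^17 = 31^16 · 31^1 ≡ 61 · 31 ≡ 48 (mod 97).

48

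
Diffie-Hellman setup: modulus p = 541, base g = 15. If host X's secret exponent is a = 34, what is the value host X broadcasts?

214

Public value = 15^34 (mod 541).
15^1 ≡ 15 (mod 541)
15^2 = (15^1)^2 ≡ 15^2 = 225 ≡ 225 (mod 541)
15^4 = (15^2)^2 ≡ 225^2 = 50625 ≡ 312 (mod 541)
15^8 = (15^4)^2 ≡ 312^2 = 97344 ≡ 505 (mod 541)
15^16 = (15^8)^2 ≡ 505^2 = 255025 ≡ 214 (mod 541)
15^32 = (15^16)^2 ≡ 214^2 = 45796 ≡ 352 (mod 541)
15^34 = 15^32 · 15^2 ≡ 352 · 225 ≡ 214 (mod 541).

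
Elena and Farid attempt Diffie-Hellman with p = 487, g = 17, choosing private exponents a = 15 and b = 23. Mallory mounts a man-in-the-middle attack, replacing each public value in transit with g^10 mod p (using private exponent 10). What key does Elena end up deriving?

84

Elena receives Mallory's public value M = 17^10 mod 487 instead of the honest one.
17^1 ≡ 17 (mod 487)
17^2 = (17^1)^2 ≡ 17^2 = 289 ≡ 289 (mod 487)
17^4 = (17^2)^2 ≡ 289^2 = 83521 ≡ 244 (mod 487)
17^8 = (17^4)^2 ≡ 244^2 = 59536 ≡ 122 (mod 487)
17^10 = 17^8 · 17^2 ≡ 122 · 289 ≡ 194 (mod 487).
So M = 194. Elena computes K = M^15 mod 487.
194^1 ≡ 194 (mod 487)
194^2 = (194^1)^2 ≡ 194^2 = 37636 ≡ 137 (mod 487)
194^4 = (194^2)^2 ≡ 137^2 = 18769 ≡ 263 (mod 487)
194^8 = (194^4)^2 ≡ 263^2 = 69169 ≡ 15 (mod 487)
194^15 = 194^8 · 194^4 · 194^2 · 194^1 ≡ 15 · 263 · 137 · 194 ≡ 84 (mod 487).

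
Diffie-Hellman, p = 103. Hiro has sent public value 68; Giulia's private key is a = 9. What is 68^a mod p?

Shared key K = 68^9 mod 103.
68^1 ≡ 68 (mod 103)
68^2 = (68^1)^2 ≡ 68^2 = 4624 ≡ 92 (mod 103)
68^4 = (68^2)^2 ≡ 92^2 = 8464 ≡ 18 (mod 103)
68^8 = (68^4)^2 ≡ 18^2 = 324 ≡ 15 (mod 103)
68^9 = 68^8 · 68^1 ≡ 15 · 68 ≡ 93 (mod 103).

93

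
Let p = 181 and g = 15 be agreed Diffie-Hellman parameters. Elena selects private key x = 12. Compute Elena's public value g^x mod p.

145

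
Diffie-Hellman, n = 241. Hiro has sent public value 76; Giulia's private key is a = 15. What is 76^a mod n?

Shared key K = 76^15 mod 241.
76^1 ≡ 76 (mod 241)
76^2 = (76^1)^2 ≡ 76^2 = 5776 ≡ 233 (mod 241)
76^4 = (76^2)^2 ≡ 233^2 = 54289 ≡ 64 (mod 241)
76^8 = (76^4)^2 ≡ 64^2 = 4096 ≡ 240 (mod 241)
76^15 = 76^8 · 76^4 · 76^2 · 76^1 ≡ 240 · 64 · 233 · 76 ≡ 111 (mod 241).

111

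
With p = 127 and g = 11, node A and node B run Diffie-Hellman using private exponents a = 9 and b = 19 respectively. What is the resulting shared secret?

16

Node B sends B = g^b mod p = 11^19 mod 127.
11^1 ≡ 11 (mod 127)
11^2 = (11^1)^2 ≡ 11^2 = 121 ≡ 121 (mod 127)
11^4 = (11^2)^2 ≡ 121^2 = 14641 ≡ 36 (mod 127)
11^8 = (11^4)^2 ≡ 36^2 = 1296 ≡ 26 (mod 127)
11^16 = (11^8)^2 ≡ 26^2 = 676 ≡ 41 (mod 127)
11^19 = 11^16 · 11^2 · 11^1 ≡ 41 · 121 · 11 ≡ 88 (mod 127).
So B = 88. Node A then computes K = B^a mod p = 88^9 mod 127.
88^1 ≡ 88 (mod 127)
88^2 = (88^1)^2 ≡ 88^2 = 7744 ≡ 124 (mod 127)
88^4 = (88^2)^2 ≡ 124^2 = 15376 ≡ 9 (mod 127)
88^8 = (88^4)^2 ≡ 9^2 = 81 ≡ 81 (mod 127)
88^9 = 88^8 · 88^1 ≡ 81 · 88 ≡ 16 (mod 127).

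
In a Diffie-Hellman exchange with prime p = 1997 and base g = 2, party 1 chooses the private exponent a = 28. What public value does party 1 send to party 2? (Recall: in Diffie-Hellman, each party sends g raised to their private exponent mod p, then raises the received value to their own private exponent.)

Public value = 2^{28} \pmod{1997}.
2^1 ≡ 2 (mod 1997)
2^2 = (2^1)^2 ≡ 2^2 = 4 ≡ 4 (mod 1997)
2^4 = (2^2)^2 ≡ 4^2 = 16 ≡ 16 (mod 1997)
2^8 = (2^4)^2 ≡ 16^2 = 256 ≡ 256 (mod 1997)
2^16 = (2^8)^2 ≡ 256^2 = 65536 ≡ 1632 (mod 1997)
2^28 = 2^16 · 2^8 · 2^4 ≡ 1632 · 256 · 16 ≡ 713 (mod 1997).

713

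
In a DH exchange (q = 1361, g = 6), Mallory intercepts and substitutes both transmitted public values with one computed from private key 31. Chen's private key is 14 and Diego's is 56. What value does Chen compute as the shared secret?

532

Chen receives Mallory's public value M = 6^31 mod 1361 instead of the honest one.
6^1 ≡ 6 (mod 1361)
6^2 = (6^1)^2 ≡ 6^2 = 36 ≡ 36 (mod 1361)
6^4 = (6^2)^2 ≡ 36^2 = 1296 ≡ 1296 (mod 1361)
6^8 = (6^4)^2 ≡ 1296^2 = 1679616 ≡ 142 (mod 1361)
6^16 = (6^8)^2 ≡ 142^2 = 20164 ≡ 1110 (mod 1361)
6^31 = 6^16 · 6^8 · 6^4 · 6^2 · 6^1 ≡ 1110 · 142 · 1296 · 36 · 6 ≡ 1200 (mod 1361).
So M = 1200. Chen computes K = M^14 mod 1361.
1200^1 ≡ 1200 (mod 1361)
1200^2 = (1200^1)^2 ≡ 1200^2 = 1440000 ≡ 62 (mod 1361)
1200^4 = (1200^2)^2 ≡ 62^2 = 3844 ≡ 1122 (mod 1361)
1200^8 = (1200^4)^2 ≡ 1122^2 = 1258884 ≡ 1320 (mod 1361)
1200^14 = 1200^8 · 1200^4 · 1200^2 ≡ 1320 · 1122 · 62 ≡ 532 (mod 1361).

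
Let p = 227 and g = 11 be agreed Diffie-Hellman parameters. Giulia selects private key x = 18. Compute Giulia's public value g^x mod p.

192

Public value = 11^18 mod 227.
11^1 ≡ 11 (mod 227)
11^2 = (11^1)^2 ≡ 11^2 = 121 ≡ 121 (mod 227)
11^4 = (11^2)^2 ≡ 121^2 = 14641 ≡ 113 (mod 227)
11^8 = (11^4)^2 ≡ 113^2 = 12769 ≡ 57 (mod 227)
11^16 = (11^8)^2 ≡ 57^2 = 3249 ≡ 71 (mod 227)
11^18 = 11^16 · 11^2 ≡ 71 · 121 ≡ 192 (mod 227).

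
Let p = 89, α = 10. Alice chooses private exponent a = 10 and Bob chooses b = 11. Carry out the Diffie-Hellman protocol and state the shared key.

Alice sends A = α^a mod p = 10^10 mod 89.
10^1 ≡ 10 (mod 89)
10^2 = (10^1)^2 ≡ 10^2 = 100 ≡ 11 (mod 89)
10^4 = (10^2)^2 ≡ 11^2 = 121 ≡ 32 (mod 89)
10^8 = (10^4)^2 ≡ 32^2 = 1024 ≡ 45 (mod 89)
10^10 = 10^8 · 10^2 ≡ 45 · 11 ≡ 50 (mod 89).
So A = 50. Bob then computes K = A^b mod p = 50^11 mod 89.
50^1 ≡ 50 (mod 89)
50^2 = (50^1)^2 ≡ 50^2 = 2500 ≡ 8 (mod 89)
50^4 = (50^2)^2 ≡ 8^2 = 64 ≡ 64 (mod 89)
50^8 = (50^4)^2 ≡ 64^2 = 4096 ≡ 2 (mod 89)
50^11 = 50^8 · 50^2 · 50^1 ≡ 2 · 8 · 50 ≡ 88 (mod 89).

88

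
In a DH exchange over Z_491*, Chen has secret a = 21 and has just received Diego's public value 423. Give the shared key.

479

Shared key K = 423^21 mod 491.
423^1 ≡ 423 (mod 491)
423^2 = (423^1)^2 ≡ 423^2 = 178929 ≡ 205 (mod 491)
423^4 = (423^2)^2 ≡ 205^2 = 42025 ≡ 290 (mod 491)
423^8 = (423^4)^2 ≡ 290^2 = 84100 ≡ 139 (mod 491)
423^16 = (423^8)^2 ≡ 139^2 = 19321 ≡ 172 (mod 491)
423^21 = 423^16 · 423^4 · 423^1 ≡ 172 · 290 · 423 ≡ 479 (mod 491).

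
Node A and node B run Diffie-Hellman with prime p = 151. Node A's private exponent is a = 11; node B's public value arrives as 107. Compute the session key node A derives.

70

Shared key K = 107^11 mod 151.
107^1 ≡ 107 (mod 151)
107^2 = (107^1)^2 ≡ 107^2 = 11449 ≡ 124 (mod 151)
107^4 = (107^2)^2 ≡ 124^2 = 15376 ≡ 125 (mod 151)
107^8 = (107^4)^2 ≡ 125^2 = 15625 ≡ 72 (mod 151)
107^11 = 107^8 · 107^2 · 107^1 ≡ 72 · 124 · 107 ≡ 70 (mod 151).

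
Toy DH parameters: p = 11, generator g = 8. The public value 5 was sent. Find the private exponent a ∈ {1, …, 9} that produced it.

8

Try successive powers of 8 modulo 11:
8^1 ≡ 8
8^2 ≡ 9
8^3 ≡ 6
8^4 ≡ 4
8^5 ≡ 10
8^6 ≡ 3
8^7 ≡ 2
8^8 ≡ 5
Found: a = 8.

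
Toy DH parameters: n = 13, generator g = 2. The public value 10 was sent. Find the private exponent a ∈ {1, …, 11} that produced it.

10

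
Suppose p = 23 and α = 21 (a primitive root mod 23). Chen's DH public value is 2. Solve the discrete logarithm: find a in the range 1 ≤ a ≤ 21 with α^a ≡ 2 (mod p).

Try successive powers of 21 modulo 23:
21^1 ≡ 21
21^2 ≡ 4
21^3 ≡ 15
21^4 ≡ 16
21^5 ≡ 14
21^6 ≡ 18
21^7 ≡ 10
21^8 ≡ 3
21^9 ≡ 17
21^10 ≡ 12
21^11 ≡ 22
21^12 ≡ 2
Found: a = 12.

12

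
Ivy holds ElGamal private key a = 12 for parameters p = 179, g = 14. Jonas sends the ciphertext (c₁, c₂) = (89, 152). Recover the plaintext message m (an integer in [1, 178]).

30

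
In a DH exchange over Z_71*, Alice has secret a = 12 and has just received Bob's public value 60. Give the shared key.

38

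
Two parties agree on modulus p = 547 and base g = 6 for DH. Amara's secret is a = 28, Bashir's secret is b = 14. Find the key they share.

181

Bashir sends B = g^b mod p = 6^14 mod 547.
6^1 ≡ 6 (mod 547)
6^2 = (6^1)^2 ≡ 6^2 = 36 ≡ 36 (mod 547)
6^4 = (6^2)^2 ≡ 36^2 = 1296 ≡ 202 (mod 547)
6^8 = (6^4)^2 ≡ 202^2 = 40804 ≡ 326 (mod 547)
6^14 = 6^8 · 6^4 · 6^2 ≡ 326 · 202 · 36 ≡ 521 (mod 547).
So B = 521. Amara then computes K = B^a mod p = 521^28 mod 547.
521^1 ≡ 521 (mod 547)
521^2 = (521^1)^2 ≡ 521^2 = 271441 ≡ 129 (mod 547)
521^4 = (521^2)^2 ≡ 129^2 = 16641 ≡ 231 (mod 547)
521^8 = (521^4)^2 ≡ 231^2 = 53361 ≡ 302 (mod 547)
521^16 = (521^8)^2 ≡ 302^2 = 91204 ≡ 402 (mod 547)
521^28 = 521^16 · 521^8 · 521^4 ≡ 402 · 302 · 231 ≡ 181 (mod 547).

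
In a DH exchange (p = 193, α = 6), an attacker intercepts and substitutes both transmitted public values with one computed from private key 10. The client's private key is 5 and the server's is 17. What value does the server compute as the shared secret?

The server receives an attacker's public value M = 6^10 mod 193 instead of the honest one.
6^1 ≡ 6 (mod 193)
6^2 = (6^1)^2 ≡ 6^2 = 36 ≡ 36 (mod 193)
6^4 = (6^2)^2 ≡ 36^2 = 1296 ≡ 138 (mod 193)
6^8 = (6^4)^2 ≡ 138^2 = 19044 ≡ 130 (mod 193)
6^10 = 6^8 · 6^2 ≡ 130 · 36 ≡ 48 (mod 193).
So M = 48. The server computes K = M^17 mod 193.
48^1 ≡ 48 (mod 193)
48^2 = (48^1)^2 ≡ 48^2 = 2304 ≡ 181 (mod 193)
48^4 = (48^2)^2 ≡ 181^2 = 32761 ≡ 144 (mod 193)
48^8 = (48^4)^2 ≡ 144^2 = 20736 ≡ 85 (mod 193)
48^16 = (48^8)^2 ≡ 85^2 = 7225 ≡ 84 (mod 193)
48^17 = 48^16 · 48^1 ≡ 84 · 48 ≡ 172 (mod 193).

172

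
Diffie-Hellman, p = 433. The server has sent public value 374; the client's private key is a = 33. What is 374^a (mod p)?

Shared key K = 374^33 mod 433.
374^1 ≡ 374 (mod 433)
374^2 = (374^1)^2 ≡ 374^2 = 139876 ≡ 17 (mod 433)
374^4 = (374^2)^2 ≡ 17^2 = 289 ≡ 289 (mod 433)
374^8 = (374^4)^2 ≡ 289^2 = 83521 ≡ 385 (mod 433)
374^16 = (374^8)^2 ≡ 385^2 = 148225 ≡ 139 (mod 433)
374^32 = (374^16)^2 ≡ 139^2 = 19321 ≡ 269 (mod 433)
374^33 = 374^32 · 374^1 ≡ 269 · 374 ≡ 150 (mod 433).

150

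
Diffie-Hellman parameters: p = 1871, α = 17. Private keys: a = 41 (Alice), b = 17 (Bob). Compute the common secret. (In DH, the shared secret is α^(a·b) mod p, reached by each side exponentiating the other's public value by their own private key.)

318

Alice sends A = α^a mod p = 17^41 mod 1871.
17^1 ≡ 17 (mod 1871)
17^2 = (17^1)^2 ≡ 17^2 = 289 ≡ 289 (mod 1871)
17^4 = (17^2)^2 ≡ 289^2 = 83521 ≡ 1197 (mod 1871)
17^8 = (17^4)^2 ≡ 1197^2 = 1432809 ≡ 1494 (mod 1871)
17^16 = (17^8)^2 ≡ 1494^2 = 2232036 ≡ 1804 (mod 1871)
17^32 = (17^16)^2 ≡ 1804^2 = 3254416 ≡ 747 (mod 1871)
17^41 = 17^32 · 17^8 · 17^1 ≡ 747 · 1494 · 17 ≡ 366 (mod 1871).
So A = 366. Bob then computes K = A^b mod p = 366^17 mod 1871.
366^1 ≡ 366 (mod 1871)
366^2 = (366^1)^2 ≡ 366^2 = 133956 ≡ 1115 (mod 1871)
366^4 = (366^2)^2 ≡ 1115^2 = 1243225 ≡ 881 (mod 1871)
366^8 = (366^4)^2 ≡ 881^2 = 776161 ≡ 1567 (mod 1871)
366^16 = (366^8)^2 ≡ 1567^2 = 2455489 ≡ 737 (mod 1871)
366^17 = 366^16 · 366^1 ≡ 737 · 366 ≡ 318 (mod 1871).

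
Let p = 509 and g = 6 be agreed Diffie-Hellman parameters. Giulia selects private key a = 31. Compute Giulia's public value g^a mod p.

Public value = 6^31 mod 509.
6^1 ≡ 6 (mod 509)
6^2 = (6^1)^2 ≡ 6^2 = 36 ≡ 36 (mod 509)
6^4 = (6^2)^2 ≡ 36^2 = 1296 ≡ 278 (mod 509)
6^8 = (6^4)^2 ≡ 278^2 = 77284 ≡ 425 (mod 509)
6^16 = (6^8)^2 ≡ 425^2 = 180625 ≡ 439 (mod 509)
6^31 = 6^16 · 6^8 · 6^4 · 6^2 · 6^1 ≡ 439 · 425 · 278 · 36 · 6 ≡ 138 (mod 509).

138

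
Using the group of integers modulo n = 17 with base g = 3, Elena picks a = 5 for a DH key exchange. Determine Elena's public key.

5

Public value = 3^{5} \pmod{17}.
3^1 ≡ 3 (mod 17)
3^2 = (3^1)^2 ≡ 3^2 = 9 ≡ 9 (mod 17)
3^4 = (3^2)^2 ≡ 9^2 = 81 ≡ 13 (mod 17)
3^5 = 3^4 · 3^1 ≡ 13 · 3 ≡ 5 (mod 17).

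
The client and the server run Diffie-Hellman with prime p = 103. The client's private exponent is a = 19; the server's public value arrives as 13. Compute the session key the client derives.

66

Shared key K = 13^19 mod 103.
13^1 ≡ 13 (mod 103)
13^2 = (13^1)^2 ≡ 13^2 = 169 ≡ 66 (mod 103)
13^4 = (13^2)^2 ≡ 66^2 = 4356 ≡ 30 (mod 103)
13^8 = (13^4)^2 ≡ 30^2 = 900 ≡ 76 (mod 103)
13^16 = (13^8)^2 ≡ 76^2 = 5776 ≡ 8 (mod 103)
13^19 = 13^16 · 13^2 · 13^1 ≡ 8 · 66 · 13 ≡ 66 (mod 103).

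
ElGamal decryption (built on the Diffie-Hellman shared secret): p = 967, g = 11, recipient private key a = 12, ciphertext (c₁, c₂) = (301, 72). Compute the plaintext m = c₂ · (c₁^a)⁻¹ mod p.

681

Shared mask s = c₁^a mod p = 301^12 mod 967.
301^1 ≡ 301 (mod 967)
301^2 = (301^1)^2 ≡ 301^2 = 90601 ≡ 670 (mod 967)
301^4 = (301^2)^2 ≡ 670^2 = 448900 ≡ 212 (mod 967)
301^8 = (301^4)^2 ≡ 212^2 = 44944 ≡ 462 (mod 967)
301^12 = 301^8 · 301^4 ≡ 462 · 212 ≡ 277 (mod 967).
So s = 277; s⁻¹ ≡ 775 (mod 967).
m = c₂ · s⁻¹ mod 967 = 72 · 775 mod 967 = 681.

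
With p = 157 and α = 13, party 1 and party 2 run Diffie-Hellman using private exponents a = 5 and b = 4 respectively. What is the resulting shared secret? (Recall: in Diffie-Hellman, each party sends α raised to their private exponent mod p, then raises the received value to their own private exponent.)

Party 1 sends A = α^a mod p = 13^5 mod 157.
13^1 ≡ 13 (mod 157)
13^2 = (13^1)^2 ≡ 13^2 = 169 ≡ 12 (mod 157)
13^4 = (13^2)^2 ≡ 12^2 = 144 ≡ 144 (mod 157)
13^5 = 13^4 · 13^1 ≡ 144 · 13 ≡ 145 (mod 157).
So A = 145. Party 2 then computes K = A^b mod p = 145^4 mod 157.
145^1 ≡ 145 (mod 157)
145^2 = (145^1)^2 ≡ 145^2 = 21025 ≡ 144 (mod 157)
145^4 = (145^2)^2 ≡ 144^2 = 20736 ≡ 12 (mod 157)

12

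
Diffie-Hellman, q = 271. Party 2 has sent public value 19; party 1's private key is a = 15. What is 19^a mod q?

Shared key K = 19^15 mod 271.
19^1 ≡ 19 (mod 271)
19^2 = (19^1)^2 ≡ 19^2 = 361 ≡ 90 (mod 271)
19^4 = (19^2)^2 ≡ 90^2 = 8100 ≡ 241 (mod 271)
19^8 = (19^4)^2 ≡ 241^2 = 58081 ≡ 87 (mod 271)
19^15 = 19^8 · 19^4 · 19^2 · 19^1 ≡ 87 · 241 · 90 · 19 ≡ 270 (mod 271).

270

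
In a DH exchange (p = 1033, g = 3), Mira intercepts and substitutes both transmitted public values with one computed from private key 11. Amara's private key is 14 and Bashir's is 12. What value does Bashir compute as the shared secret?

Bashir receives Mira's public value M = 3^11 mod 1033 instead of the honest one.
3^1 ≡ 3 (mod 1033)
3^2 = (3^1)^2 ≡ 3^2 = 9 ≡ 9 (mod 1033)
3^4 = (3^2)^2 ≡ 9^2 = 81 ≡ 81 (mod 1033)
3^8 = (3^4)^2 ≡ 81^2 = 6561 ≡ 363 (mod 1033)
3^11 = 3^8 · 3^2 · 3^1 ≡ 363 · 9 · 3 ≡ 504 (mod 1033).
So M = 504. Bashir computes K = M^12 mod 1033.
504^1 ≡ 504 (mod 1033)
504^2 = (504^1)^2 ≡ 504^2 = 254016 ≡ 931 (mod 1033)
504^4 = (504^2)^2 ≡ 931^2 = 866761 ≡ 74 (mod 1033)
504^8 = (504^4)^2 ≡ 74^2 = 5476 ≡ 311 (mod 1033)
504^12 = 504^8 · 504^4 ≡ 311 · 74 ≡ 288 (mod 1033).

288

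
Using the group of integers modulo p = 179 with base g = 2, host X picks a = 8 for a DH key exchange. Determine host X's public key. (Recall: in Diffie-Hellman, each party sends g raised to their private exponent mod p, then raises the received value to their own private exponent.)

77

Public value = 2^8 (mod 179).
2^1 ≡ 2 (mod 179)
2^2 = (2^1)^2 ≡ 2^2 = 4 ≡ 4 (mod 179)
2^4 = (2^2)^2 ≡ 4^2 = 16 ≡ 16 (mod 179)
2^8 = (2^4)^2 ≡ 16^2 = 256 ≡ 77 (mod 179)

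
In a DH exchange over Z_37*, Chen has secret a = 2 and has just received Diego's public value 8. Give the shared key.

27

Shared key K = 8^2 mod 37.
8^1 ≡ 8 (mod 37)
8^2 = (8^1)^2 ≡ 8^2 = 64 ≡ 27 (mod 37)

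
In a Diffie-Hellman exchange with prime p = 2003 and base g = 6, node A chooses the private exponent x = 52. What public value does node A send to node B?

1257

Public value = 6^52 (mod 2003).
6^1 ≡ 6 (mod 2003)
6^2 = (6^1)^2 ≡ 6^2 = 36 ≡ 36 (mod 2003)
6^4 = (6^2)^2 ≡ 36^2 = 1296 ≡ 1296 (mod 2003)
6^8 = (6^4)^2 ≡ 1296^2 = 1679616 ≡ 1102 (mod 2003)
6^16 = (6^8)^2 ≡ 1102^2 = 1214404 ≡ 586 (mod 2003)
6^32 = (6^16)^2 ≡ 586^2 = 343396 ≡ 883 (mod 2003)
6^52 = 6^32 · 6^16 · 6^4 ≡ 883 · 586 · 1296 ≡ 1257 (mod 2003).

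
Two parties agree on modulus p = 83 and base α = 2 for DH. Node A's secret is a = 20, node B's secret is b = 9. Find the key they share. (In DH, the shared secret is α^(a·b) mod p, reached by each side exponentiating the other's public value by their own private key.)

49

Node B sends B = α^b mod p = 2^9 mod 83.
2^1 ≡ 2 (mod 83)
2^2 = (2^1)^2 ≡ 2^2 = 4 ≡ 4 (mod 83)
2^4 = (2^2)^2 ≡ 4^2 = 16 ≡ 16 (mod 83)
2^8 = (2^4)^2 ≡ 16^2 = 256 ≡ 7 (mod 83)
2^9 = 2^8 · 2^1 ≡ 7 · 2 ≡ 14 (mod 83).
So B = 14. Node A then computes K = B^a mod p = 14^20 mod 83.
14^1 ≡ 14 (mod 83)
14^2 = (14^1)^2 ≡ 14^2 = 196 ≡ 30 (mod 83)
14^4 = (14^2)^2 ≡ 30^2 = 900 ≡ 70 (mod 83)
14^8 = (14^4)^2 ≡ 70^2 = 4900 ≡ 3 (mod 83)
14^16 = (14^8)^2 ≡ 3^2 = 9 ≡ 9 (mod 83)
14^20 = 14^16 · 14^4 ≡ 9 · 70 ≡ 49 (mod 83).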